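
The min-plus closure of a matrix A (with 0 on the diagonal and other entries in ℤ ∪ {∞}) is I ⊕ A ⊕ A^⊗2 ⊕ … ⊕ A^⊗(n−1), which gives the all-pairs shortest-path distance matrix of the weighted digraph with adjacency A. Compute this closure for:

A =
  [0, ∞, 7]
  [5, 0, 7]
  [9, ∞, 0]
Closure =
  [0, ∞, 7]
  [5, 0, 7]
  [9, ∞, 0]

This is the Floyd-Warshall all-pairs shortest-path computation. For each intermediate vertex k = 0, 1, …, 2, update dist[i][j] ← min(dist[i][j], dist[i][k] + dist[k][j]). The final matrix gives, for each (i, j), the minimum total weight of any directed path from i to j (possibly empty when i = j).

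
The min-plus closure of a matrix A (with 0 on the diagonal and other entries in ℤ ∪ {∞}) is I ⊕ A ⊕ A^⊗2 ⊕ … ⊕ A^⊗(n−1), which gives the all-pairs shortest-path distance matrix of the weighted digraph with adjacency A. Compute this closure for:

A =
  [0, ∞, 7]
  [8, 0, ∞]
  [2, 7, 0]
Closure =
  [0, 14, 7]
  [8, 0, 15]
  [2, 7, 0]

This is the Floyd-Warshall all-pairs shortest-path computation. For each intermediate vertex k = 0, 1, …, 2, update dist[i][j] ← min(dist[i][j], dist[i][k] + dist[k][j]). The final matrix gives, for each (i, j), the minimum total weight of any directed path from i to j (possibly empty when i = j).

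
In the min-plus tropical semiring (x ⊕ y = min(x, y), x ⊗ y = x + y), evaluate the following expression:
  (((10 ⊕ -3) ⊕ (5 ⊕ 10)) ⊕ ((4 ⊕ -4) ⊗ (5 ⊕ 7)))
(((10 ⊕ -3) ⊕ (5 ⊕ 10)) ⊕ ((4 ⊕ -4) ⊗ (5 ⊕ 7))) = -3

Expand innermost to outermost. Recall ⊕ takes the minimum of its arguments and ⊗ takes their sum. Working out the expression (((10 ⊕ -3) ⊕ (5 ⊕ 10)) ⊕ ((4 ⊕ -4) ⊗ (5 ⊕ 7))) gives -3.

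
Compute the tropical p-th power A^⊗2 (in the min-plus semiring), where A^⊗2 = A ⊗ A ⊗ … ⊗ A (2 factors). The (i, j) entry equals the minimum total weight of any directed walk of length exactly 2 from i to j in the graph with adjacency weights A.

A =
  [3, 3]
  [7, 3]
A^⊗2 =
  [6, 6]
  [10, 6]

Each entry (A^⊗2)_ij equals the minimum over all length-2 walks i = v_0 → v_1 → … → v_2 = j of Σ_t A[v_t][v_{t+1}]. For example, for (i, j) = (0, 1) we minimise over 2 possible intermediate vertex sequences; the minimum is 6, attained along the walk 0 → 0 → 1.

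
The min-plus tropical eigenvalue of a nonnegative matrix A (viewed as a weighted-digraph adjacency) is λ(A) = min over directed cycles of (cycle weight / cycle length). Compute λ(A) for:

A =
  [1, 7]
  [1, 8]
λ(A) = 1

Enumerate directed cycles and compute their means (weight / length). Sample:
  cycle 0 → 0: weight = 1, length = 1, mean = 1/1 ≈ 1.000
  cycle 1 → 1: weight = 8, length = 1, mean = 8/1 ≈ 8.000
  cycle 0 → 1 → 0: weight = 8, length = 2, mean = 8/2 ≈ 4.000
  cycle 1 → 0 → 1: weight = 8, length = 2, mean = 8/2 ≈ 4.000
Minimum mean = 1.000, attained e.g. along the cycle 0 → 0 with weight 1 and length 1. So λ(A) = 1/1 = 1.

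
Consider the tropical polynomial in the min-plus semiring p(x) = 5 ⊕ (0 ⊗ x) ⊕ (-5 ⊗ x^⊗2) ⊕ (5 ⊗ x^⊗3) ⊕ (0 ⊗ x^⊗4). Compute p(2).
p(2) = -1

A tropical monomial a ⊗ x^⊗i evaluates to a + i · x. Evaluating each term at x = 2:
  Term 0 contributes 5 + 0 · 2 = 5
  Term 1 contributes 0 + 1 · 2 = 2
  Term 2 contributes -5 + 2 · 2 = -1
  Term 3 contributes 5 + 3 · 2 = 11
  Term 4 contributes 0 + 4 · 2 = 8
p(2) = ⊕ of these = min[5, 2, -1, 11, 8] = -1.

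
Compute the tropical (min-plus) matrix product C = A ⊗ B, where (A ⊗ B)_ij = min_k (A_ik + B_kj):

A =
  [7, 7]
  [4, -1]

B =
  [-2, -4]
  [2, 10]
A ⊗ B =
  [5, 3]
  [1, 0]

Apply the min-plus product entry-by-entry:
  C[0][0] = min over k of (A[0][0] + B[0][0] = 7 + -2 = 5, A[0][1] + B[1][0] = 7 + 2 = 9) = 5 (attained at k = 0)
  C[0][1] = min over k of (A[0][0] + B[0][1] = 7 + -4 = 3, A[0][1] + B[1][1] = 7 + 10 = 17) = 3 (attained at k = 0)
  C[1][0] = min over k of (A[1][0] + B[0][0] = 4 + -2 = 2, A[1][1] + B[1][0] = -1 + 2 = 1) = 1 (attained at k = 1)
  C[1][1] = min over k of (A[1][0] + B[0][1] = 4 + -4 = 0, A[1][1] + B[1][1] = -1 + 10 = 9) = 0 (attained at k = 0)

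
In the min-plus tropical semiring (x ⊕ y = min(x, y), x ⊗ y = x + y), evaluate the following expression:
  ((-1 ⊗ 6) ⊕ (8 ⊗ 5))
((-1 ⊗ 6) ⊕ (8 ⊗ 5)) = 5

Expand innermost to outermost. Recall ⊕ takes the minimum of its arguments and ⊗ takes their sum. Working out the expression ((-1 ⊗ 6) ⊕ (8 ⊗ 5)) gives 5.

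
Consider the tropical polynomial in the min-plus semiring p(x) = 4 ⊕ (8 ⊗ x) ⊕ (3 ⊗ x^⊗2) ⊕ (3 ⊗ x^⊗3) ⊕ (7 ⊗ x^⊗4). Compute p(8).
p(8) = 4

A tropical monomial a ⊗ x^⊗i evaluates to a + i · x. Evaluating each term at x = 8:
  Term 0 contributes 4 + 0 · 8 = 4
  Term 1 contributes 8 + 1 · 8 = 16
  Term 2 contributes 3 + 2 · 8 = 19
  Term 3 contributes 3 + 3 · 8 = 27
  Term 4 contributes 7 + 4 · 8 = 39
p(8) = ⊕ of these = min[4, 16, 19, 27, 39] = 4.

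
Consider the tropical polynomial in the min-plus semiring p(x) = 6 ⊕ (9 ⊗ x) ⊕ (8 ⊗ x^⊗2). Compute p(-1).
p(-1) = 6

A tropical monomial a ⊗ x^⊗i evaluates to a + i · x. Evaluating each term at x = -1:
  Term 0 contributes 6 + 0 · -1 = 6
  Term 1 contributes 9 + 1 · -1 = 8
  Term 2 contributes 8 + 2 · -1 = 6
p(-1) = ⊕ of these = min[6, 8, 6] = 6.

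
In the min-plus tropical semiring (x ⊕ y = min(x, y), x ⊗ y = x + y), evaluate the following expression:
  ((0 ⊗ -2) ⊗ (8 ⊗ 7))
((0 ⊗ -2) ⊗ (8 ⊗ 7)) = 13

Expand innermost to outermost. Recall ⊕ takes the minimum of its arguments and ⊗ takes their sum. Working out the expression ((0 ⊗ -2) ⊗ (8 ⊗ 7)) gives 13.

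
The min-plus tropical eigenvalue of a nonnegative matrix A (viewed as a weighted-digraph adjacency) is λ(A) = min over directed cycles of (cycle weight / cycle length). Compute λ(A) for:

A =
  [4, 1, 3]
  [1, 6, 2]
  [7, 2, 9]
λ(A) = 1

Enumerate directed cycles and compute their means (weight / length). Sample:
  cycle 0 → 0: weight = 4, length = 1, mean = 4/1 ≈ 4.000
  cycle 1 → 1: weight = 6, length = 1, mean = 6/1 ≈ 6.000
  cycle 2 → 2: weight = 9, length = 1, mean = 9/1 ≈ 9.000
  cycle 0 → 1 → 0: weight = 2, length = 2, mean = 2/2 ≈ 1.000
  cycle 0 → 2 → 0: weight = 10, length = 2, mean = 10/2 ≈ 5.000
  cycle 1 → 0 → 1: weight = 2, length = 2, mean = 2/2 ≈ 1.000
Minimum mean = 1.000, attained e.g. along the cycle 0 → 1 → 0 with weight 2 and length 2. So λ(A) = 2/2 = 1.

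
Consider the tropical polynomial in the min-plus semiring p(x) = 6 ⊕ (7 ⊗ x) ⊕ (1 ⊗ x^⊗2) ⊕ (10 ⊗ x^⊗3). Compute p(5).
p(5) = 6

A tropical monomial a ⊗ x^⊗i evaluates to a + i · x. Evaluating each term at x = 5:
  Term 0 contributes 6 + 0 · 5 = 6
  Term 1 contributes 7 + 1 · 5 = 12
  Term 2 contributes 1 + 2 · 5 = 11
  Term 3 contributes 10 + 3 · 5 = 25
p(5) = ⊕ of these = min[6, 12, 11, 25] = 6.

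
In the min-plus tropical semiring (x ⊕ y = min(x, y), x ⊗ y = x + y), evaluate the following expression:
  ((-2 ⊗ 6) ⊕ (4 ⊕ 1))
((-2 ⊗ 6) ⊕ (4 ⊕ 1)) = 1

Expand innermost to outermost. Recall ⊕ takes the minimum of its arguments and ⊗ takes their sum. Working out the expression ((-2 ⊗ 6) ⊕ (4 ⊕ 1)) gives 1.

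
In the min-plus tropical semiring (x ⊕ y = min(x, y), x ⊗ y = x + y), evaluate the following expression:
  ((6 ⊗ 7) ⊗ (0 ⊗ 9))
((6 ⊗ 7) ⊗ (0 ⊗ 9)) = 22

Expand innermost to outermost. Recall ⊕ takes the minimum of its arguments and ⊗ takes their sum. Working out the expression ((6 ⊗ 7) ⊗ (0 ⊗ 9)) gives 22.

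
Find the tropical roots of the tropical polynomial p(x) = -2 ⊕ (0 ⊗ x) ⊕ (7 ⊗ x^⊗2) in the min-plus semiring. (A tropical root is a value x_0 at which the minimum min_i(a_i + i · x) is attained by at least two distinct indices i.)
Roots: {-7, -2}

Each tropical root is a break point of the lower envelope of the lines y = a_i + i · x (there are 3 lines, with slopes 0, 1, ..., 2). Only the lines that attain the minimum somewhere contribute to roots; other lines are dominated. Here the surviving (envelope) indices are i = 2, i = 1, i = 0.
Intersections between consecutive envelope lines give the roots: for adjacent envelope indices i < j the intersection is x = (a_i − a_j) / (j − i). Reading off the sorted break points: {-7, -2}.
Verification: at each break x_0, at least two indices attain the minimum of min_i(a_i + i · x_0).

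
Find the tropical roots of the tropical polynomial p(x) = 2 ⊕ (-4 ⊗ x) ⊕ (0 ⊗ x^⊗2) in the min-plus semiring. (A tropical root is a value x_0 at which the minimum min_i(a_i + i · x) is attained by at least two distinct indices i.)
Roots: {-4, 6}

Each tropical root is a break point of the lower envelope of the lines y = a_i + i · x (there are 3 lines, with slopes 0, 1, ..., 2). Only the lines that attain the minimum somewhere contribute to roots; other lines are dominated. Here the surviving (envelope) indices are i = 2, i = 1, i = 0.
Intersections between consecutive envelope lines give the roots: for adjacent envelope indices i < j the intersection is x = (a_i − a_j) / (j − i). Reading off the sorted break points: {-4, 6}.
Verification: at each break x_0, at least two indices attain the minimum of min_i(a_i + i · x_0).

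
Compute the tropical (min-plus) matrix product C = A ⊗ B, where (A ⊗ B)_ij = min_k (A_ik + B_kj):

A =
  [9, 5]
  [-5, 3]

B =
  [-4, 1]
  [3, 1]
A ⊗ B =
  [5, 6]
  [-9, -4]

Apply the min-plus product entry-by-entry:
  C[0][0] = min over k of (A[0][0] + B[0][0] = 9 + -4 = 5, A[0][1] + B[1][0] = 5 + 3 = 8) = 5 (attained at k = 0)
  C[0][1] = min over k of (A[0][0] + B[0][1] = 9 + 1 = 10, A[0][1] + B[1][1] = 5 + 1 = 6) = 6 (attained at k = 1)
  C[1][0] = min over k of (A[1][0] + B[0][0] = -5 + -4 = -9, A[1][1] + B[1][0] = 3 + 3 = 6) = -9 (attained at k = 0)
  C[1][1] = min over k of (A[1][0] + B[0][1] = -5 + 1 = -4, A[1][1] + B[1][1] = 3 + 1 = 4) = -4 (attained at k = 0)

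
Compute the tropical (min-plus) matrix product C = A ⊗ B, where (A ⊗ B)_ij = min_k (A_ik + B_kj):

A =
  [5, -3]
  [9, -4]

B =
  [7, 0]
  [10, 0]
A ⊗ B =
  [7, -3]
  [6, -4]

Apply the min-plus product entry-by-entry:
  C[0][0] = min over k of (A[0][0] + B[0][0] = 5 + 7 = 12, A[0][1] + B[1][0] = -3 + 10 = 7) = 7 (attained at k = 1)
  C[0][1] = min over k of (A[0][0] + B[0][1] = 5 + 0 = 5, A[0][1] + B[1][1] = -3 + 0 = -3) = -3 (attained at k = 1)
  C[1][0] = min over k of (A[1][0] + B[0][0] = 9 + 7 = 16, A[1][1] + B[1][0] = -4 + 10 = 6) = 6 (attained at k = 1)
  C[1][1] = min over k of (A[1][0] + B[0][1] = 9 + 0 = 9, A[1][1] + B[1][1] = -4 + 0 = -4) = -4 (attained at k = 1)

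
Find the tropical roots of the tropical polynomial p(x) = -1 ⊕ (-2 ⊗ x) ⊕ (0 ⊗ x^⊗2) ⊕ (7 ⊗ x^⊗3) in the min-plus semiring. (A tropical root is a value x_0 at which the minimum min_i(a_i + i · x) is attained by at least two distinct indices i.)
Roots: {-7, -2, 1}

Each tropical root is a break point of the lower envelope of the lines y = a_i + i · x (there are 4 lines, with slopes 0, 1, ..., 3). Only the lines that attain the minimum somewhere contribute to roots; other lines are dominated. Here the surviving (envelope) indices are i = 3, i = 2, i = 1, i = 0.
Intersections between consecutive envelope lines give the roots: for adjacent envelope indices i < j the intersection is x = (a_i − a_j) / (j − i). Reading off the sorted break points: {-7, -2, 1}.
Verification: at each break x_0, at least two indices attain the minimum of min_i(a_i + i · x_0).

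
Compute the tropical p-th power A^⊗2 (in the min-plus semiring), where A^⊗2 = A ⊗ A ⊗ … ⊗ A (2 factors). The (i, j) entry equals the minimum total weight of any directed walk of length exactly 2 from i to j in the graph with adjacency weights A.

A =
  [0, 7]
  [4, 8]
A^⊗2 =
  [0, 7]
  [4, 11]

Each entry (A^⊗2)_ij equals the minimum over all length-2 walks i = v_0 → v_1 → … → v_2 = j of Σ_t A[v_t][v_{t+1}]. For example, for (i, j) = (0, 1) we minimise over 2 possible intermediate vertex sequences; the minimum is 7, attained along the walk 0 → 0 → 1.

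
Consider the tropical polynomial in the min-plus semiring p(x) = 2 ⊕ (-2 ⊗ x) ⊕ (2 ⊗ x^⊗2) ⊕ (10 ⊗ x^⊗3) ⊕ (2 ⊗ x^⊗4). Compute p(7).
p(7) = 2

A tropical monomial a ⊗ x^⊗i evaluates to a + i · x. Evaluating each term at x = 7:
  Term 0 contributes 2 + 0 · 7 = 2
  Term 1 contributes -2 + 1 · 7 = 5
  Term 2 contributes 2 + 2 · 7 = 16
  Term 3 contributes 10 + 3 · 7 = 31
  Term 4 contributes 2 + 4 · 7 = 30
p(7) = ⊕ of these = min[2, 5, 16, 31, 30] = 2.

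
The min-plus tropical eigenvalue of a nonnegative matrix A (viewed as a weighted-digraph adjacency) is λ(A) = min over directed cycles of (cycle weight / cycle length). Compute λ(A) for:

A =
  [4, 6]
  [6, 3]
λ(A) = 3

Enumerate directed cycles and compute their means (weight / length). Sample:
  cycle 0 → 0: weight = 4, length = 1, mean = 4/1 ≈ 4.000
  cycle 1 → 1: weight = 3, length = 1, mean = 3/1 ≈ 3.000
  cycle 0 → 1 → 0: weight = 12, length = 2, mean = 12/2 ≈ 6.000
  cycle 1 → 0 → 1: weight = 12, length = 2, mean = 12/2 ≈ 6.000
Minimum mean = 3.000, attained e.g. along the cycle 1 → 1 with weight 3 and length 1. So λ(A) = 3/1 = 3.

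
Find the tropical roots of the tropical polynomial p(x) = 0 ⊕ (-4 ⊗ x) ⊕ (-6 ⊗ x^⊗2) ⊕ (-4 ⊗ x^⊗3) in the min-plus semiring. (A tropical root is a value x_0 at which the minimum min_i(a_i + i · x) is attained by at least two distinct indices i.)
Roots: {-2, 2, 4}

Each tropical root is a break point of the lower envelope of the lines y = a_i + i · x (there are 4 lines, with slopes 0, 1, ..., 3). Only the lines that attain the minimum somewhere contribute to roots; other lines are dominated. Here the surviving (envelope) indices are i = 3, i = 2, i = 1, i = 0.
Intersections between consecutive envelope lines give the roots: for adjacent envelope indices i < j the intersection is x = (a_i − a_j) / (j − i). Reading off the sorted break points: {-2, 2, 4}.
Verification: at each break x_0, at least two indices attain the minimum of min_i(a_i + i · x_0).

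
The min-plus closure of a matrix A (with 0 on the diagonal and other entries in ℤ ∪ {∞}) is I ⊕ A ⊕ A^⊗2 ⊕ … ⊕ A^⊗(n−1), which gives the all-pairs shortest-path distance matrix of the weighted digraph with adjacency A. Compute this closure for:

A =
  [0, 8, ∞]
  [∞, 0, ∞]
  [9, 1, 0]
Closure =
  [0, 8, ∞]
  [∞, 0, ∞]
  [9, 1, 0]

This is the Floyd-Warshall all-pairs shortest-path computation. For each intermediate vertex k = 0, 1, …, 2, update dist[i][j] ← min(dist[i][j], dist[i][k] + dist[k][j]). The final matrix gives, for each (i, j), the minimum total weight of any directed path from i to j (possibly empty when i = j).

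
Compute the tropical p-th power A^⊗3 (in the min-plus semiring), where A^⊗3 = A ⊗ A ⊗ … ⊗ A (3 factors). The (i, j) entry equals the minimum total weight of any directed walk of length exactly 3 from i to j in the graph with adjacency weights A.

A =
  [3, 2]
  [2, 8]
A^⊗3 =
  [7, 6]
  [6, 7]

Each entry (A^⊗3)_ij equals the minimum over all length-3 walks i = v_0 → v_1 → … → v_3 = j of Σ_t A[v_t][v_{t+1}]. For example, for (i, j) = (0, 1) we minimise over 4 possible intermediate vertex sequences; the minimum is 6, attained along the walk 0 → 1 → 0 → 1.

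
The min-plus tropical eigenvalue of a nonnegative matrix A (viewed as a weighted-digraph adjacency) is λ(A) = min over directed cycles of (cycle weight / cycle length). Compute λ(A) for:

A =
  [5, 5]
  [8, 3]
λ(A) = 3

Enumerate directed cycles and compute their means (weight / length). Sample:
  cycle 0 → 0: weight = 5, length = 1, mean = 5/1 ≈ 5.000
  cycle 1 → 1: weight = 3, length = 1, mean = 3/1 ≈ 3.000
  cycle 0 → 1 → 0: weight = 13, length = 2, mean = 13/2 ≈ 6.500
  cycle 1 → 0 → 1: weight = 13, length = 2, mean = 13/2 ≈ 6.500
Minimum mean = 3.000, attained e.g. along the cycle 1 → 1 with weight 3 and length 1. So λ(A) = 3/1 = 3.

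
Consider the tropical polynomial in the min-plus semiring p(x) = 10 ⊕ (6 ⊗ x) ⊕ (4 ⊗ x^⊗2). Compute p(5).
p(5) = 10

A tropical monomial a ⊗ x^⊗i evaluates to a + i · x. Evaluating each term at x = 5:
  Term 0 contributes 10 + 0 · 5 = 10
  Term 1 contributes 6 + 1 · 5 = 11
  Term 2 contributes 4 + 2 · 5 = 14
p(5) = ⊕ of these = min[10, 11, 14] = 10.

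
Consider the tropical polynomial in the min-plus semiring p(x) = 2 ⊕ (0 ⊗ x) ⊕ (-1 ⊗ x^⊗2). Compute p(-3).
p(-3) = -7

A tropical monomial a ⊗ x^⊗i evaluates to a + i · x. Evaluating each term at x = -3:
  Term 0 contributes 2 + 0 · -3 = 2
  Term 1 contributes 0 + 1 · -3 = -3
  Term 2 contributes -1 + 2 · -3 = -7
p(-3) = ⊕ of these = min[2, -3, -7] = -7.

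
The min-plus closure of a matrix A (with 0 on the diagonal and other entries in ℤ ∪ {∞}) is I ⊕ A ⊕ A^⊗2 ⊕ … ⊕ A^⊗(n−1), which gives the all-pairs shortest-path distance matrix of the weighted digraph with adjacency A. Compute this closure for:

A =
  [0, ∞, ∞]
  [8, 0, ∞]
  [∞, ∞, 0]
Closure =
  [0, ∞, ∞]
  [8, 0, ∞]
  [∞, ∞, 0]

This is the Floyd-Warshall all-pairs shortest-path computation. For each intermediate vertex k = 0, 1, …, 2, update dist[i][j] ← min(dist[i][j], dist[i][k] + dist[k][j]). The final matrix gives, for each (i, j), the minimum total weight of any directed path from i to j (possibly empty when i = j).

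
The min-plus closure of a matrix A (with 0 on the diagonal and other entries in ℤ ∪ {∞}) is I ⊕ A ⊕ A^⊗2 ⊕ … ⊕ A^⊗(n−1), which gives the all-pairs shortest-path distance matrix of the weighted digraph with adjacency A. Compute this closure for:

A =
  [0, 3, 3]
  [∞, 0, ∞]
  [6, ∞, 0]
Closure =
  [0, 3, 3]
  [∞, 0, ∞]
  [6, 9, 0]

This is the Floyd-Warshall all-pairs shortest-path computation. For each intermediate vertex k = 0, 1, …, 2, update dist[i][j] ← min(dist[i][j], dist[i][k] + dist[k][j]). The final matrix gives, for each (i, j), the minimum total weight of any directed path from i to j (possibly empty when i = j).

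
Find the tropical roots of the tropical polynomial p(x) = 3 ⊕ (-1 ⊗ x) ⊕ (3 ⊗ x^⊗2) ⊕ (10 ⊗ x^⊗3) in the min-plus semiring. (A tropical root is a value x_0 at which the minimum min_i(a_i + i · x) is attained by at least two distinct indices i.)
Roots: {-7, -4, 4}

Each tropical root is a break point of the lower envelope of the lines y = a_i + i · x (there are 4 lines, with slopes 0, 1, ..., 3). Only the lines that attain the minimum somewhere contribute to roots; other lines are dominated. Here the surviving (envelope) indices are i = 3, i = 2, i = 1, i = 0.
Intersections between consecutive envelope lines give the roots: for adjacent envelope indices i < j the intersection is x = (a_i − a_j) / (j − i). Reading off the sorted break points: {-7, -4, 4}.
Verification: at each break x_0, at least two indices attain the minimum of min_i(a_i + i · x_0).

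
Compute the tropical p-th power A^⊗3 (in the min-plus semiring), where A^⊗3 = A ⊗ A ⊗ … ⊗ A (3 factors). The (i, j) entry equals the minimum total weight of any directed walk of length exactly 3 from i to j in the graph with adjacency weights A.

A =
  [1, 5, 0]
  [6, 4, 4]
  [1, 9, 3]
A^⊗3 =
  [2, 6, 1]
  [6, 10, 5]
  [2, 7, 2]

Each entry (A^⊗3)_ij equals the minimum over all length-3 walks i = v_0 → v_1 → … → v_3 = j of Σ_t A[v_t][v_{t+1}]. For example, for (i, j) = (0, 2) we minimise over 9 possible intermediate vertex sequences; the minimum is 1, attained along the walk 0 → 2 → 0 → 2.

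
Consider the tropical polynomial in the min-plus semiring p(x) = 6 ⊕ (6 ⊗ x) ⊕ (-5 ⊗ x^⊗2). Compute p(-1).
p(-1) = -7

A tropical monomial a ⊗ x^⊗i evaluates to a + i · x. Evaluating each term at x = -1:
  Term 0 contributes 6 + 0 · -1 = 6
  Term 1 contributes 6 + 1 · -1 = 5
  Term 2 contributes -5 + 2 · -1 = -7
p(-1) = ⊕ of these = min[6, 5, -7] = -7.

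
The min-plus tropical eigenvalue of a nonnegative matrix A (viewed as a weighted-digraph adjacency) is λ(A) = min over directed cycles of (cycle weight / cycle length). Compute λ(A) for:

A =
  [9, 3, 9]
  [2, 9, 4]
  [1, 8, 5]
λ(A) = 5/2

Enumerate directed cycles and compute their means (weight / length). Sample:
  cycle 0 → 0: weight = 9, length = 1, mean = 9/1 ≈ 9.000
  cycle 1 → 1: weight = 9, length = 1, mean = 9/1 ≈ 9.000
  cycle 2 → 2: weight = 5, length = 1, mean = 5/1 ≈ 5.000
  cycle 0 → 1 → 0: weight = 5, length = 2, mean = 5/2 ≈ 2.500
  cycle 0 → 2 → 0: weight = 10, length = 2, mean = 10/2 ≈ 5.000
  cycle 1 → 0 → 1: weight = 5, length = 2, mean = 5/2 ≈ 2.500
Minimum mean = 2.500, attained e.g. along the cycle 0 → 1 → 0 with weight 5 and length 2. So λ(A) = 5/2 = 5/2.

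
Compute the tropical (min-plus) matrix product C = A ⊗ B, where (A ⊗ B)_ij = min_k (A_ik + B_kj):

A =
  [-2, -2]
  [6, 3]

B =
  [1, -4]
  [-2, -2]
A ⊗ B =
  [-4, -6]
  [1, 1]

Apply the min-plus product entry-by-entry:
  C[0][0] = min over k of (A[0][0] + B[0][0] = -2 + 1 = -1, A[0][1] + B[1][0] = -2 + -2 = -4) = -4 (attained at k = 1)
  C[0][1] = min over k of (A[0][0] + B[0][1] = -2 + -4 = -6, A[0][1] + B[1][1] = -2 + -2 = -4) = -6 (attained at k = 0)
  C[1][0] = min over k of (A[1][0] + B[0][0] = 6 + 1 = 7, A[1][1] + B[1][0] = 3 + -2 = 1) = 1 (attained at k = 1)
  C[1][1] = min over k of (A[1][0] + B[0][1] = 6 + -4 = 2, A[1][1] + B[1][1] = 3 + -2 = 1) = 1 (attained at k = 1)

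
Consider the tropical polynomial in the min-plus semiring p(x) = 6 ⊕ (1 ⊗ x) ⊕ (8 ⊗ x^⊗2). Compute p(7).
p(7) = 6

A tropical monomial a ⊗ x^⊗i evaluates to a + i · x. Evaluating each term at x = 7:
  Term 0 contributes 6 + 0 · 7 = 6
  Term 1 contributes 1 + 1 · 7 = 8
  Term 2 contributes 8 + 2 · 7 = 22
p(7) = ⊕ of these = min[6, 8, 22] = 6.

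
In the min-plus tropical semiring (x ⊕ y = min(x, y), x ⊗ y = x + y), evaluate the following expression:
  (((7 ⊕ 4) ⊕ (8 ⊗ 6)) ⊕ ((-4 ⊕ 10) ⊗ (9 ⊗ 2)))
(((7 ⊕ 4) ⊕ (8 ⊗ 6)) ⊕ ((-4 ⊕ 10) ⊗ (9 ⊗ 2))) = 4

Expand innermost to outermost. Recall ⊕ takes the minimum of its arguments and ⊗ takes their sum. Working out the expression (((7 ⊕ 4) ⊕ (8 ⊗ 6)) ⊕ ((-4 ⊕ 10) ⊗ (9 ⊗ 2))) gives 4.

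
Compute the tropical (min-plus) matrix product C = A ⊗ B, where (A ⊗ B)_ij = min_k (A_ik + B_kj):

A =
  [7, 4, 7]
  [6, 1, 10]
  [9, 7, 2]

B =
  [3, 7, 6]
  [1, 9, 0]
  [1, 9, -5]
A ⊗ B =
  [5, 13, 2]
  [2, 10, 1]
  [3, 11, -3]

Apply the min-plus product entry-by-entry:
  C[0][0] = min over k of (A[0][0] + B[0][0] = 7 + 3 = 10, A[0][1] + B[1][0] = 4 + 1 = 5, A[0][2] + B[2][0] = 7 + 1 = 8) = 5 (attained at k = 1)
  C[0][1] = min over k of (A[0][0] + B[0][1] = 7 + 7 = 14, A[0][1] + B[1][1] = 4 + 9 = 13, A[0][2] + B[2][1] = 7 + 9 = 16) = 13 (attained at k = 1)
  C[0][2] = min over k of (A[0][0] + B[0][2] = 7 + 6 = 13, A[0][1] + B[1][2] = 4 + 0 = 4, A[0][2] + B[2][2] = 7 + -5 = 2) = 2 (attained at k = 2)
  C[1][0] = min over k of (A[1][0] + B[0][0] = 6 + 3 = 9, A[1][1] + B[1][0] = 1 + 1 = 2, A[1][2] + B[2][0] = 10 + 1 = 11) = 2 (attained at k = 1)
  C[1][1] = min over k of (A[1][0] + B[0][1] = 6 + 7 = 13, A[1][1] + B[1][1] = 1 + 9 = 10, A[1][2] + B[2][1] = 10 + 9 = 19) = 10 (attained at k = 1)
  C[1][2] = min over k of (A[1][0] + B[0][2] = 6 + 6 = 12, A[1][1] + B[1][2] = 1 + 0 = 1, A[1][2] + B[2][2] = 10 + -5 = 5) = 1 (attained at k = 1)
  C[2][0] = min over k of (A[2][0] + B[0][0] = 9 + 3 = 12, A[2][1] + B[1][0] = 7 + 1 = 8, A[2][2] + B[2][0] = 2 + 1 = 3) = 3 (attained at k = 2)
  C[2][1] = min over k of (A[2][0] + B[0][1] = 9 + 7 = 16, A[2][1] + B[1][1] = 7 + 9 = 16, A[2][2] + B[2][1] = 2 + 9 = 11) = 11 (attained at k = 2)
  C[2][2] = min over k of (A[2][0] + B[0][2] = 9 + 6 = 15, A[2][1] + B[1][2] = 7 + 0 = 7, A[2][2] + B[2][2] = 2 + -5 = -3) = -3 (attained at k = 2)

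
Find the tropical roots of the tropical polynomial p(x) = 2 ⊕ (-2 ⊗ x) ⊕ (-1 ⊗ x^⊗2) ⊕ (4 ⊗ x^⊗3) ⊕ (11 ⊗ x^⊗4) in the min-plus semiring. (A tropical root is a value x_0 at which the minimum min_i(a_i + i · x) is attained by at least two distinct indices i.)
Roots: {-7, -5, -1, 4}

Each tropical root is a break point of the lower envelope of the lines y = a_i + i · x (there are 5 lines, with slopes 0, 1, ..., 4). Only the lines that attain the minimum somewhere contribute to roots; other lines are dominated. Here the surviving (envelope) indices are i = 4, i = 3, i = 2, i = 1, i = 0.
Intersections between consecutive envelope lines give the roots: for adjacent envelope indices i < j the intersection is x = (a_i − a_j) / (j − i). Reading off the sorted break points: {-7, -5, -1, 4}.
Verification: at each break x_0, at least two indices attain the minimum of min_i(a_i + i · x_0).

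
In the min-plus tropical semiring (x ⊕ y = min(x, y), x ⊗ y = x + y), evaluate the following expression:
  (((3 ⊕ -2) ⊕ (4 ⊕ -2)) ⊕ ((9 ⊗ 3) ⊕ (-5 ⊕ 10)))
(((3 ⊕ -2) ⊕ (4 ⊕ -2)) ⊕ ((9 ⊗ 3) ⊕ (-5 ⊕ 10))) = -5

Expand innermost to outermost. Recall ⊕ takes the minimum of its arguments and ⊗ takes their sum. Working out the expression (((3 ⊕ -2) ⊕ (4 ⊕ -2)) ⊕ ((9 ⊗ 3) ⊕ (-5 ⊕ 10))) gives -5.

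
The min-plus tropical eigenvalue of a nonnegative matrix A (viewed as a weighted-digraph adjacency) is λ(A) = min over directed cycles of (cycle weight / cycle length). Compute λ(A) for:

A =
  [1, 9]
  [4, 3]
λ(A) = 1

Enumerate directed cycles and compute their means (weight / length). Sample:
  cycle 0 → 0: weight = 1, length = 1, mean = 1/1 ≈ 1.000
  cycle 1 → 1: weight = 3, length = 1, mean = 3/1 ≈ 3.000
  cycle 0 → 1 → 0: weight = 13, length = 2, mean = 13/2 ≈ 6.500
  cycle 1 → 0 → 1: weight = 13, length = 2, mean = 13/2 ≈ 6.500
Minimum mean = 1.000, attained e.g. along the cycle 0 → 0 with weight 1 and length 1. So λ(A) = 1/1 = 1.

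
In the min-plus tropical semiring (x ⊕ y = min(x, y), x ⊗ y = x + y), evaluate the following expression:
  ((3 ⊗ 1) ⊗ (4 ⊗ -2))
((3 ⊗ 1) ⊗ (4 ⊗ -2)) = 6

Expand innermost to outermost. Recall ⊕ takes the minimum of its arguments and ⊗ takes their sum. Working out the expression ((3 ⊗ 1) ⊗ (4 ⊗ -2)) gives 6.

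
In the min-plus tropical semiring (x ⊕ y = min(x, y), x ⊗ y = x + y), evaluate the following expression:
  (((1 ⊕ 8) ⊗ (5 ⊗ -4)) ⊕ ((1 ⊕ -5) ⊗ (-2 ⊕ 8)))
(((1 ⊕ 8) ⊗ (5 ⊗ -4)) ⊕ ((1 ⊕ -5) ⊗ (-2 ⊕ 8))) = -7

Expand innermost to outermost. Recall ⊕ takes the minimum of its arguments and ⊗ takes their sum. Working out the expression (((1 ⊕ 8) ⊗ (5 ⊗ -4)) ⊕ ((1 ⊕ -5) ⊗ (-2 ⊕ 8))) gives -7.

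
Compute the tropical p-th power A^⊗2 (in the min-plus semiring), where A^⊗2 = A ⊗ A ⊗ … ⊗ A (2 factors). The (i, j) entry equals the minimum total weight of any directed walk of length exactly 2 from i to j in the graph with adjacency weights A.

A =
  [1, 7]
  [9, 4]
A^⊗2 =
  [2, 8]
  [10, 8]

Each entry (A^⊗2)_ij equals the minimum over all length-2 walks i = v_0 → v_1 → … → v_2 = j of Σ_t A[v_t][v_{t+1}]. For example, for (i, j) = (0, 1) we minimise over 2 possible intermediate vertex sequences; the minimum is 8, attained along the walk 0 → 0 → 1.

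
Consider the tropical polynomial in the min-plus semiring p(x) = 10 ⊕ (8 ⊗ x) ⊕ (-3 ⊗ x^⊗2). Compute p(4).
p(4) = 5

A tropical monomial a ⊗ x^⊗i evaluates to a + i · x. Evaluating each term at x = 4:
  Term 0 contributes 10 + 0 · 4 = 10
  Term 1 contributes 8 + 1 · 4 = 12
  Term 2 contributes -3 + 2 · 4 = 5
p(4) = ⊕ of these = min[10, 12, 5] = 5.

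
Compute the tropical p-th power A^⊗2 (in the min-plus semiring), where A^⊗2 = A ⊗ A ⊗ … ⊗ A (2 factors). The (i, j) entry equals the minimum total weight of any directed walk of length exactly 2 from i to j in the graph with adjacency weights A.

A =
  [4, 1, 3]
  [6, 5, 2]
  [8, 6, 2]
A^⊗2 =
  [7, 5, 3]
  [10, 7, 4]
  [10, 8, 4]

Each entry (A^⊗2)_ij equals the minimum over all length-2 walks i = v_0 → v_1 → … → v_2 = j of Σ_t A[v_t][v_{t+1}]. For example, for (i, j) = (0, 2) we minimise over 3 possible intermediate vertex sequences; the minimum is 3, attained along the walk 0 → 1 → 2.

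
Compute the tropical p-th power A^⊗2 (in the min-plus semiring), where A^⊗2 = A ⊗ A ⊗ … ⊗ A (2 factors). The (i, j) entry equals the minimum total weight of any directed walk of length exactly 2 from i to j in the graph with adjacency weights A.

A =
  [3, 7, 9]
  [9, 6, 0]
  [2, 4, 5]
A^⊗2 =
  [6, 10, 7]
  [2, 4, 5]
  [5, 9, 4]

Each entry (A^⊗2)_ij equals the minimum over all length-2 walks i = v_0 → v_1 → … → v_2 = j of Σ_t A[v_t][v_{t+1}]. For example, for (i, j) = (0, 2) we minimise over 3 possible intermediate vertex sequences; the minimum is 7, attained along the walk 0 → 1 → 2.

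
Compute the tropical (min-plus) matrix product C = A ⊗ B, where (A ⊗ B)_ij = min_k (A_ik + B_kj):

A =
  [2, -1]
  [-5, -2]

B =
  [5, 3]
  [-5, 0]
A ⊗ B =
  [-6, -1]
  [-7, -2]

Apply the min-plus product entry-by-entry:
  C[0][0] = min over k of (A[0][0] + B[0][0] = 2 + 5 = 7, A[0][1] + B[1][0] = -1 + -5 = -6) = -6 (attained at k = 1)
  C[0][1] = min over k of (A[0][0] + B[0][1] = 2 + 3 = 5, A[0][1] + B[1][1] = -1 + 0 = -1) = -1 (attained at k = 1)
  C[1][0] = min over k of (A[1][0] + B[0][0] = -5 + 5 = 0, A[1][1] + B[1][0] = -2 + -5 = -7) = -7 (attained at k = 1)
  C[1][1] = min over k of (A[1][0] + B[0][1] = -5 + 3 = -2, A[1][1] + B[1][1] = -2 + 0 = -2) = -2 (attained at k = 0)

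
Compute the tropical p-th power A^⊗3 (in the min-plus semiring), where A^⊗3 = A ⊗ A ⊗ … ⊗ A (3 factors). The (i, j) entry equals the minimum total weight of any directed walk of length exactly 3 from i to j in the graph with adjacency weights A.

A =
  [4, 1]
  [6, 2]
A^⊗3 =
  [9, 5]
  [10, 6]

Each entry (A^⊗3)_ij equals the minimum over all length-3 walks i = v_0 → v_1 → … → v_3 = j of Σ_t A[v_t][v_{t+1}]. For example, for (i, j) = (0, 1) we minimise over 4 possible intermediate vertex sequences; the minimum is 5, attained along the walk 0 → 1 → 1 → 1.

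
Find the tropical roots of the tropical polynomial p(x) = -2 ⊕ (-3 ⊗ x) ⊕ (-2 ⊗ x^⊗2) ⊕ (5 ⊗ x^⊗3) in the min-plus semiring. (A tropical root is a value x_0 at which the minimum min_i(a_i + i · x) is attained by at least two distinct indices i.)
Roots: {-7, -1, 1}

Each tropical root is a break point of the lower envelope of the lines y = a_i + i · x (there are 4 lines, with slopes 0, 1, ..., 3). Only the lines that attain the minimum somewhere contribute to roots; other lines are dominated. Here the surviving (envelope) indices are i = 3, i = 2, i = 1, i = 0.
Intersections between consecutive envelope lines give the roots: for adjacent envelope indices i < j the intersection is x = (a_i − a_j) / (j − i). Reading off the sorted break points: {-7, -1, 1}.
Verification: at each break x_0, at least two indices attain the minimum of min_i(a_i + i · x_0).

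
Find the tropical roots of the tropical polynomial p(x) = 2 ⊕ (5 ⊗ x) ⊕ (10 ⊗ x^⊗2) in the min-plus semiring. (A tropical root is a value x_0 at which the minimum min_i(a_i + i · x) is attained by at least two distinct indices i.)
Roots: {-5, -3}

Each tropical root is a break point of the lower envelope of the lines y = a_i + i · x (there are 3 lines, with slopes 0, 1, ..., 2). Only the lines that attain the minimum somewhere contribute to roots; other lines are dominated. Here the surviving (envelope) indices are i = 2, i = 1, i = 0.
Intersections between consecutive envelope lines give the roots: for adjacent envelope indices i < j the intersection is x = (a_i − a_j) / (j − i). Reading off the sorted break points: {-5, -3}.
Verification: at each break x_0, at least two indices attain the minimum of min_i(a_i + i · x_0).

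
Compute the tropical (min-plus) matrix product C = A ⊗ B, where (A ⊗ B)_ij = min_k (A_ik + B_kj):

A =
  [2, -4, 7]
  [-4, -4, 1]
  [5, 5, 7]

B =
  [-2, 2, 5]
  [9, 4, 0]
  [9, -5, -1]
A ⊗ B =
  [0, 0, -4]
  [-6, -4, -4]
  [3, 2, 5]

Apply the min-plus product entry-by-entry:
  C[0][0] = min over k of (A[0][0] + B[0][0] = 2 + -2 = 0, A[0][1] + B[1][0] = -4 + 9 = 5, A[0][2] + B[2][0] = 7 + 9 = 16) = 0 (attained at k = 0)
  C[0][1] = min over k of (A[0][0] + B[0][1] = 2 + 2 = 4, A[0][1] + B[1][1] = -4 + 4 = 0, A[0][2] + B[2][1] = 7 + -5 = 2) = 0 (attained at k = 1)
  C[0][2] = min over k of (A[0][0] + B[0][2] = 2 + 5 = 7, A[0][1] + B[1][2] = -4 + 0 = -4, A[0][2] + B[2][2] = 7 + -1 = 6) = -4 (attained at k = 1)
  C[1][0] = min over k of (A[1][0] + B[0][0] = -4 + -2 = -6, A[1][1] + B[1][0] = -4 + 9 = 5, A[1][2] + B[2][0] = 1 + 9 = 10) = -6 (attained at k = 0)
  C[1][1] = min over k of (A[1][0] + B[0][1] = -4 + 2 = -2, A[1][1] + B[1][1] = -4 + 4 = 0, A[1][2] + B[2][1] = 1 + -5 = -4) = -4 (attained at k = 2)
  C[1][2] = min over k of (A[1][0] + B[0][2] = -4 + 5 = 1, A[1][1] + B[1][2] = -4 + 0 = -4, A[1][2] + B[2][2] = 1 + -1 = 0) = -4 (attained at k = 1)
  C[2][0] = min over k of (A[2][0] + B[0][0] = 5 + -2 = 3, A[2][1] + B[1][0] = 5 + 9 = 14, A[2][2] + B[2][0] = 7 + 9 = 16) = 3 (attained at k = 0)
  C[2][1] = min over k of (A[2][0] + B[0][1] = 5 + 2 = 7, A[2][1] + B[1][1] = 5 + 4 = 9, A[2][2] + B[2][1] = 7 + -5 = 2) = 2 (attained at k = 2)
  C[2][2] = min over k of (A[2][0] + B[0][2] = 5 + 5 = 10, A[2][1] + B[1][2] = 5 + 0 = 5, A[2][2] + B[2][2] = 7 + -1 = 6) = 5 (attained at k = 1)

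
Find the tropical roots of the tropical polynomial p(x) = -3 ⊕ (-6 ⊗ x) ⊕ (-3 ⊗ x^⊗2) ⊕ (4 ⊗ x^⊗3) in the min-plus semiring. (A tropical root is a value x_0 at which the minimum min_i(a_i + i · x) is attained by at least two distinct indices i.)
Roots: {-7, -3, 3}

Each tropical root is a break point of the lower envelope of the lines y = a_i + i · x (there are 4 lines, with slopes 0, 1, ..., 3). Only the lines that attain the minimum somewhere contribute to roots; other lines are dominated. Here the surviving (envelope) indices are i = 3, i = 2, i = 1, i = 0.
Intersections between consecutive envelope lines give the roots: for adjacent envelope indices i < j the intersection is x = (a_i − a_j) / (j − i). Reading off the sorted break points: {-7, -3, 3}.
Verification: at each break x_0, at least two indices attain the minimum of min_i(a_i + i · x_0).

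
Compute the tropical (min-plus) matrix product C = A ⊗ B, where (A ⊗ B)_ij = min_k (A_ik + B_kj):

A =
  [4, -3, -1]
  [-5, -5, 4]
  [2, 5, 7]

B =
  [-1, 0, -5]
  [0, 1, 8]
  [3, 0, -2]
A ⊗ B =
  [-3, -2, -3]
  [-6, -5, -10]
  [1, 2, -3]

Apply the min-plus product entry-by-entry:
  C[0][0] = min over k of (A[0][0] + B[0][0] = 4 + -1 = 3, A[0][1] + B[1][0] = -3 + 0 = -3, A[0][2] + B[2][0] = -1 + 3 = 2) = -3 (attained at k = 1)
  C[0][1] = min over k of (A[0][0] + B[0][1] = 4 + 0 = 4, A[0][1] + B[1][1] = -3 + 1 = -2, A[0][2] + B[2][1] = -1 + 0 = -1) = -2 (attained at k = 1)
  C[0][2] = min over k of (A[0][0] + B[0][2] = 4 + -5 = -1, A[0][1] + B[1][2] = -3 + 8 = 5, A[0][2] + B[2][2] = -1 + -2 = -3) = -3 (attained at k = 2)
  C[1][0] = min over k of (A[1][0] + B[0][0] = -5 + -1 = -6, A[1][1] + B[1][0] = -5 + 0 = -5, A[1][2] + B[2][0] = 4 + 3 = 7) = -6 (attained at k = 0)
  C[1][1] = min over k of (A[1][0] + B[0][1] = -5 + 0 = -5, A[1][1] + B[1][1] = -5 + 1 = -4, A[1][2] + B[2][1] = 4 + 0 = 4) = -5 (attained at k = 0)
  C[1][2] = min over k of (A[1][0] + B[0][2] = -5 + -5 = -10, A[1][1] + B[1][2] = -5 + 8 = 3, A[1][2] + B[2][2] = 4 + -2 = 2) = -10 (attained at k = 0)
  C[2][0] = min over k of (A[2][0] + B[0][0] = 2 + -1 = 1, A[2][1] + B[1][0] = 5 + 0 = 5, A[2][2] + B[2][0] = 7 + 3 = 10) = 1 (attained at k = 0)
  C[2][1] = min over k of (A[2][0] + B[0][1] = 2 + 0 = 2, A[2][1] + B[1][1] = 5 + 1 = 6, A[2][2] + B[2][1] = 7 + 0 = 7) = 2 (attained at k = 0)
  C[2][2] = min over k of (A[2][0] + B[0][2] = 2 + -5 = -3, A[2][1] + B[1][2] = 5 + 8 = 13, A[2][2] + B[2][2] = 7 + -2 = 5) = -3 (attained at k = 0)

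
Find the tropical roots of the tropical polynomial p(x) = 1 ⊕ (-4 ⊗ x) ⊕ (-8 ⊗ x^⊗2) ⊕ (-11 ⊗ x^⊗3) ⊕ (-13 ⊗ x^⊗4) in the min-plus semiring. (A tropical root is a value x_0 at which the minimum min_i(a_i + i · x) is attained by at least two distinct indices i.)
Roots: {2, 3, 4, 5}

Each tropical root is a break point of the lower envelope of the lines y = a_i + i · x (there are 5 lines, with slopes 0, 1, ..., 4). Only the lines that attain the minimum somewhere contribute to roots; other lines are dominated. Here the surviving (envelope) indices are i = 4, i = 3, i = 2, i = 1, i = 0.
Intersections between consecutive envelope lines give the roots: for adjacent envelope indices i < j the intersection is x = (a_i − a_j) / (j − i). Reading off the sorted break points: {2, 3, 4, 5}.
Verification: at each break x_0, at least two indices attain the minimum of min_i(a_i + i · x_0).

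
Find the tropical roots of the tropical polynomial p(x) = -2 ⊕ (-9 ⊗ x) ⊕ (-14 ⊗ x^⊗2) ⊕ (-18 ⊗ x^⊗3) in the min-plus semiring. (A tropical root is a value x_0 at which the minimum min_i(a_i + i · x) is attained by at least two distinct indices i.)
Roots: {4, 5, 7}

Each tropical root is a break point of the lower envelope of the lines y = a_i + i · x (there are 4 lines, with slopes 0, 1, ..., 3). Only the lines that attain the minimum somewhere contribute to roots; other lines are dominated. Here the surviving (envelope) indices are i = 3, i = 2, i = 1, i = 0.
Intersections between consecutive envelope lines give the roots: for adjacent envelope indices i < j the intersection is x = (a_i − a_j) / (j − i). Reading off the sorted break points: {4, 5, 7}.
Verification: at each break x_0, at least two indices attain the minimum of min_i(a_i + i · x_0).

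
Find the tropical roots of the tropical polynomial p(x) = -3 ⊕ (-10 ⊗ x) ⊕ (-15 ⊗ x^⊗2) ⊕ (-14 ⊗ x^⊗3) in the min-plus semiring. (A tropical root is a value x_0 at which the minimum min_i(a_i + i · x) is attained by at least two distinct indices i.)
Roots: {-1, 5, 7}

Each tropical root is a break point of the lower envelope of the lines y = a_i + i · x (there are 4 lines, with slopes 0, 1, ..., 3). Only the lines that attain the minimum somewhere contribute to roots; other lines are dominated. Here the surviving (envelope) indices are i = 3, i = 2, i = 1, i = 0.
Intersections between consecutive envelope lines give the roots: for adjacent envelope indices i < j the intersection is x = (a_i − a_j) / (j − i). Reading off the sorted break points: {-1, 5, 7}.
Verification: at each break x_0, at least two indices attain the minimum of min_i(a_i + i · x_0).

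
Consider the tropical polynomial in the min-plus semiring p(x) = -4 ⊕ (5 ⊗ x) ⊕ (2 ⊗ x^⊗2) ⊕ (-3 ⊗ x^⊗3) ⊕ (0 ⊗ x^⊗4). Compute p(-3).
p(-3) = -12

A tropical monomial a ⊗ x^⊗i evaluates to a + i · x. Evaluating each term at x = -3:
  Term 0 contributes -4 + 0 · -3 = -4
  Term 1 contributes 5 + 1 · -3 = 2
  Term 2 contributes 2 + 2 · -3 = -4
  Term 3 contributes -3 + 3 · -3 = -12
  Term 4 contributes 0 + 4 · -3 = -12
p(-3) = ⊕ of these = min[-4, 2, -4, -12, -12] = -12.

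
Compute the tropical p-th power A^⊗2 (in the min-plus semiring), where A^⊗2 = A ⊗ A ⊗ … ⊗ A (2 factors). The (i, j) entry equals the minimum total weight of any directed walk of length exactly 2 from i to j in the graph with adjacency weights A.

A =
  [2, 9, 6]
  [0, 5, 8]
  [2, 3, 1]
A^⊗2 =
  [4, 9, 7]
  [2, 9, 6]
  [3, 4, 2]

Each entry (A^⊗2)_ij equals the minimum over all length-2 walks i = v_0 → v_1 → … → v_2 = j of Σ_t A[v_t][v_{t+1}]. For example, for (i, j) = (0, 2) we minimise over 3 possible intermediate vertex sequences; the minimum is 7, attained along the walk 0 → 2 → 2.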